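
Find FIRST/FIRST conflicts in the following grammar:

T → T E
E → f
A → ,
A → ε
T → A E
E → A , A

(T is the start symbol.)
Yes. T → T E / T → A E on { ',', 'f' }

A FIRST/FIRST conflict occurs when two productions N → α and N → β for the same non-terminal have FIRST(α) ∩ FIRST(β) ≠ ∅ (with ε ∈ FIRST of a nullable right-hand side, so two nullable alternatives also conflict).

FIRST sets of the non-terminals at (or reachable through a nullable prefix from) the front of some alternative:
  FIRST(T) = { ',', 'f' }
  FIRST(A) = { ',', ε }
  FIRST(E) = { ',', 'f' }

Productions for T:
  T → T E: FIRST = { ',', 'f' }
  T → A E: FIRST = { ',', 'f' }
Productions for E:
  E → f: FIRST = { 'f' }
  E → A , A: FIRST = { ',' }
Productions for A:
  A → ,: FIRST = { ',' }
  A → ε: FIRST = { ε }

Conflict for T: T → T E and T → A E
  Overlap: { ',', 'f' }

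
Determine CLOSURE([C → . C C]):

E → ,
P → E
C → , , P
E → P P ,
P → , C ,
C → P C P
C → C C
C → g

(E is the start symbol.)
To compute CLOSURE, for each item [A → α.Bβ] where B is a non-terminal, add [B → .γ] for all productions B → γ; repeat for the newly added items until nothing changes.

Start with: [C → . C C]
  [C → . C C] has the dot before C: add [C → . , , P], [C → . P C P], [C → . g]
  [C → . P C P] has the dot before P: add [P → . E], [P → . , C ,]
  [P → . E] has the dot before E: add [E → . ,], [E → . P P ,]
No further items can be added.

CLOSURE = { [C → . , , P], [C → . C C], [C → . P C P], [C → . g], [E → . ,], [E → . P P ,], [P → . , C ,], [P → . E] }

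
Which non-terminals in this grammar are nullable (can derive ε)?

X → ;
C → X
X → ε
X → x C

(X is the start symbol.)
ε-productions: X → ε
So X is immediately nullable.
C → X: every symbol on the right is nullable, so C is nullable too.
Every non-terminal is now nullable.
Nullable = { 'C', 'X' }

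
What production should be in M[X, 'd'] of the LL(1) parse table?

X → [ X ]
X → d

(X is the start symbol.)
To find M[X, 'd'], we find productions for X where 'd' is in the predict set (PREDICT(N → α) = (FIRST(α) \ {ε}) ∪ (FOLLOW(N) if α ⇒* ε)).

X → [ X ]: PREDICT = { '[' }
X → d: PREDICT = { 'd' }
  'd' is in predict set, so this production goes in M[X, 'd']

M[X, 'd'] = X → d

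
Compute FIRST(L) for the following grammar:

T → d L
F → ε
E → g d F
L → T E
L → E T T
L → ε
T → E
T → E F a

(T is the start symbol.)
To compute FIRST(L), examine every production with L on the left-hand side, reading each right-hand side left to right until a non-nullable symbol is reached.

FIRST sets of the other non-terminals involved (by the same procedure, iterated to a fixed point):
  FIRST(T) = { 'd', 'g' }
  FIRST(E) = { 'g' }

From L → T E:
  - T is a non-terminal: add FIRST(T) \ {ε} = { 'd', 'g' }
    T is not nullable, so stop
From L → E T T:
  - E is a non-terminal: add FIRST(E) \ {ε} = { 'g' }
    E is not nullable, so stop
From L → ε:
  - ε-production, so ε ∈ FIRST(L)

Collecting: FIRST(L) = { 'd', 'g', ε }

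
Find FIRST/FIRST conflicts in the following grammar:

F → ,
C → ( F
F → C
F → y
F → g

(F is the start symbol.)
No FIRST/FIRST conflicts.

FIRST sets of the non-terminals at (or reachable through a nullable prefix from) the front of some alternative:
  FIRST(C) = { '(' }

Productions for F:
  F → ,: FIRST = { ',' }
  F → C: FIRST = { '(' }
  F → y: FIRST = { 'y' }
  F → g: FIRST = { 'g' }
C has only one production, so no FIRST/FIRST conflict is possible there.

All alternatives of each non-terminal have pairwise disjoint FIRST sets.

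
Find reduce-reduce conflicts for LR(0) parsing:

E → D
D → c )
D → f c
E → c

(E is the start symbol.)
No reduce-reduce conflicts

Augment with E' → E and build the canonical LR(0) collection (I0 = CLOSURE({[E' → . E]}), then GOTO on every symbol after a dot until no new states appear). It has 7 states:
  I0: { [D → . c )], [D → . f c], [E → . D], [E → . c], [E' → . E] }  — shift
  I1: { [E → D .] }  — reduce
  I2: { [E' → E .] }  — accept
  I3: { [D → c . )], [E → c .] }  — shift, reduce
  I4: { [D → f . c] }  — shift
  I5: { [D → f c .] }  — reduce
  I6: { [D → c ) .] }  — reduce

No state contains more than one complete item.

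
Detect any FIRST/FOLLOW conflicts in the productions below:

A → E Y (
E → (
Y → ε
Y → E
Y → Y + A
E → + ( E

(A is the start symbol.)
Nullable non-terminals: Y.
FIRST sets used below: FIRST(E) = { '(', '+' }, FIRST(Y) = { '(', '+', ε }

Y: nullable alternative(s) Y → ε; FOLLOW(Y) = { '(', '+' }
  Y → ε: FIRST \ {ε} = { } — this is the only nullable alternative, skip
  Y → E: FIRST \ {ε} = { '(', '+' } — overlaps FOLLOW(Y) on { '(', '+' }: CONFLICT
  Y → Y + A: FIRST \ {ε} = { '(', '+' } — overlaps FOLLOW(Y) on { '(', '+' }: CONFLICT

A, E have no nullable alternative, so no FIRST/FOLLOW check is needed there.

So the grammar has 2 FIRST/FOLLOW conflicts (marked CONFLICT above).

Answer: Yes. Y → E with FOLLOW(Y) on { '(', '+' }; Y → Y '+' A with FOLLOW(Y) on { '(', '+' }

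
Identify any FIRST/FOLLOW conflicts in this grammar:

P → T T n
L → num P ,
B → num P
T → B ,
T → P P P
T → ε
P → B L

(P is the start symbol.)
A FIRST/FOLLOW conflict occurs when a non-terminal N has a nullable alternative N → β (β ⇒* ε) and another alternative N → α with FIRST(α) ∩ FOLLOW(N) ≠ ∅: on such a lookahead the parser cannot decide between expanding α and letting N vanish via β.

Nullable non-terminals: T.
FIRST sets used below: FIRST(B) = { 'num' }, FIRST(P) = { 'n', 'num' }

T: nullable alternative(s) T → ε; FOLLOW(T) = { 'n', 'num' }
  T → B ,: FIRST \ {ε} = { 'num' } — overlaps FOLLOW(T) on { 'num' }: CONFLICT
  T → P P P: FIRST \ {ε} = { 'n', 'num' } — overlaps FOLLOW(T) on { 'n', 'num' }: CONFLICT
  T → ε: FIRST \ {ε} = { } — this is the only nullable alternative, skip

B, L, P have no nullable alternative, so no FIRST/FOLLOW check is needed there.

So the grammar has 2 FIRST/FOLLOW conflicts (marked CONFLICT above).

Answer: Yes. T → B ',' with FOLLOW(T) on { 'num' }; T → P P P with FOLLOW(T) on { 'n', 'num' }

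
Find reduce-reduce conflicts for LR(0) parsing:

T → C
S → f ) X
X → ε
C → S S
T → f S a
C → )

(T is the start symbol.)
A reduce-reduce conflict occurs when an LR(0) state has two complete items [A → α .] and [B → β .] — both call for a reduction, and with no lookahead the parser cannot choose between them.

Augment with T' → T and build the canonical LR(0) collection (I0 = CLOSURE({[T' → . T]}), then GOTO on every symbol after a dot until no new states appear). It has 12 states:
  I0: { [C → . )], [C → . S S], [S → . f ) X], [T → . C], [T → . f S a], [T' → . T] }  — shift
  I1: { [C → ) .] }  — reduce
  I2: { [T → C .] }  — reduce
  I3: { [C → S . S], [S → . f ) X] }  — shift
  I4: { [T' → T .] }  — accept
  I5: { [S → . f ) X], [S → f . ) X], [T → f . S a] }  — shift
  I6: { [S → f ) . X], [X → .] }  — reduce
  I7: { [T → f S . a] }  — shift
  I8: { [S → f . ) X] }  — shift
  I9: { [T → f S a .] }  — reduce
  I10: { [S → f ) X .] }  — reduce
  I11: { [C → S S .] }  — reduce

No state contains more than one complete item.

Answer: No reduce-reduce conflicts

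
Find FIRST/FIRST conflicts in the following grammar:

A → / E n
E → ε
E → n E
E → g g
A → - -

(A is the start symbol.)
A FIRST/FIRST conflict occurs when two productions N → α and N → β for the same non-terminal have FIRST(α) ∩ FIRST(β) ≠ ∅ (with ε ∈ FIRST of a nullable right-hand side, so two nullable alternatives also conflict).

Productions for A:
  A → / E n: FIRST = { '/' }
  A → - -: FIRST = { '-' }
Productions for E:
  E → ε: FIRST = { ε }
  E → n E: FIRST = { 'n' }
  E → g g: FIRST = { 'g' }

All alternatives of each non-terminal have pairwise disjoint FIRST sets.

Answer: No FIRST/FIRST conflicts.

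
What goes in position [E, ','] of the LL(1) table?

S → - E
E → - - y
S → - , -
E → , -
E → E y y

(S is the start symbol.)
To find M[E, ','], we find productions for E where ',' is in the predict set (PREDICT(N → α) = (FIRST(α) \ {ε}) ∪ (FOLLOW(N) if α ⇒* ε)).

Relevant sets:
  FIRST(E) = { ',', '-' }

E → - - y: PREDICT = { '-' }
E → , -: PREDICT = { ',' }
  ',' is in predict set, so this production goes in M[E, ',']
E → E y y: PREDICT = { ',', '-' }
  ',' is in predict set, so this production goes in M[E, ',']

M[E, ','] = E → , -, E → E y y  (a multiply-defined cell — the grammar is not LL(1))

Answer: E → , -, E → E y y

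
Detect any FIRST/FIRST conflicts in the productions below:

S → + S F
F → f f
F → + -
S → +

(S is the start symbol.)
Yes. S → '+' S F / S → '+' on { '+' }

A FIRST/FIRST conflict occurs when two productions N → α and N → β for the same non-terminal have FIRST(α) ∩ FIRST(β) ≠ ∅ (with ε ∈ FIRST of a nullable right-hand side, so two nullable alternatives also conflict).

Productions for S:
  S → + S F: FIRST = { '+' }
  S → +: FIRST = { '+' }
Productions for F:
  F → f f: FIRST = { 'f' }
  F → + -: FIRST = { '+' }

Conflict for S: S → + S F and S → +
  Overlap: { '+' }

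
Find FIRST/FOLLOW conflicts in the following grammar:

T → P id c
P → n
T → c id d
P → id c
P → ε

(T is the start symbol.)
Yes. P → id c with FOLLOW(P) on { 'id' }

A FIRST/FOLLOW conflict occurs when a non-terminal N has a nullable alternative N → β (β ⇒* ε) and another alternative N → α with FIRST(α) ∩ FOLLOW(N) ≠ ∅: on such a lookahead the parser cannot decide between expanding α and letting N vanish via β.

Nullable non-terminals: P.

P: nullable alternative(s) P → ε; FOLLOW(P) = { 'id' }
  P → n: FIRST \ {ε} = { 'n' } — disjoint from FOLLOW(P)
  P → id c: FIRST \ {ε} = { 'id' } — overlaps FOLLOW(P) on { 'id' }: CONFLICT
  P → ε: FIRST \ {ε} = { } — this is the only nullable alternative, skip

T has no nullable alternative, so no FIRST/FOLLOW check is needed there.

So the grammar has 1 FIRST/FOLLOW conflict (marked CONFLICT above).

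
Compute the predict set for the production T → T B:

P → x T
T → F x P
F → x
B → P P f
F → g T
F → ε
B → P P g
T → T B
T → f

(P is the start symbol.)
PREDICT(T → T B) = (FIRST(RHS) \ {ε}) ∪ (FOLLOW(T) if ε ∈ FIRST(RHS), i.e. RHS ⇒* ε)
FIRST(T) = { 'f', 'g', 'x' }
FIRST(T B) = { 'f', 'g', 'x' }
ε ∉ FIRST(T B), so FOLLOW(T) is not added.
PREDICT(T → T B) = { 'f', 'g', 'x' }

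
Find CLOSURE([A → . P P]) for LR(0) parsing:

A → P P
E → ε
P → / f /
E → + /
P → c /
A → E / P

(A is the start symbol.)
{ [A → . P P], [P → . / f /], [P → . c /] }

To compute CLOSURE, for each item [A → α.Bβ] where B is a non-terminal, add [B → .γ] for all productions B → γ; repeat for the newly added items until nothing changes.

Start with: [A → . P P]
  [A → . P P] has the dot before P: add [P → . / f /], [P → . c /]
No further items can be added.

CLOSURE = { [A → . P P], [P → . / f /], [P → . c /] }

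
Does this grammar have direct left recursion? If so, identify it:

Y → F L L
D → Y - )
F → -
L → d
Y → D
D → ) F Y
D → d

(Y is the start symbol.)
Y → F L L: starts with F
D → Y - ): starts with Y
F → -: starts with '-'
L → d: starts with d
Y → D: starts with D
D → ) F Y: starts with ')'
D → d: starts with d

No direct left recursion found.

Answer: No direct left recursion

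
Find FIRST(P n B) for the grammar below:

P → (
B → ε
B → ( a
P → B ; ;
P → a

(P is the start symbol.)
FIRST sets of the non-terminals involved (from the grammar, by fixed-point iteration):
  FIRST(P) = { '(', ';', 'a' }

To compute FIRST(P n B), process the symbols left to right:
Symbol P is a non-terminal. Add FIRST(P) \ {ε} = { '(', ';', 'a' }
P is not nullable (ε ∉ FIRST(P)), so stop here.
FIRST(P n B) = { '(', ';', 'a' }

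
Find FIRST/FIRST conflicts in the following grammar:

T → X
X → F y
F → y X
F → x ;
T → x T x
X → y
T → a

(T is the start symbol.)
Yes. T → X / T → x T x on { 'x' }; X → F y / X → y on { 'y' }

FIRST sets of the non-terminals at (or reachable through a nullable prefix from) the front of some alternative:
  FIRST(X) = { 'x', 'y' }
  FIRST(F) = { 'x', 'y' }

Productions for T:
  T → X: FIRST = { 'x', 'y' }
  T → x T x: FIRST = { 'x' }
  T → a: FIRST = { 'a' }
Productions for X:
  X → F y: FIRST = { 'x', 'y' }
  X → y: FIRST = { 'y' }
Productions for F:
  F → y X: FIRST = { 'y' }
  F → x ;: FIRST = { 'x' }

Conflict for T: T → X and T → x T x
  Overlap: { 'x' }
Conflict for X: X → F y and X → y
  Overlap: { 'y' }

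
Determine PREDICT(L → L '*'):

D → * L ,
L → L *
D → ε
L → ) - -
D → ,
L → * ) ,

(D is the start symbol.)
PREDICT(L → L '*') = (FIRST(RHS) \ {ε}) ∪ (FOLLOW(L) if ε ∈ FIRST(RHS), i.e. RHS ⇒* ε)
FIRST(L) = { ')', '*' }
FIRST(L '*') = { ')', '*' }
ε ∉ FIRST(L '*'), so FOLLOW(L) is not added.
PREDICT(L → L '*') = { ')', '*' }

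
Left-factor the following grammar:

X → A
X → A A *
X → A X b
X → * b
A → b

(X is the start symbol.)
Left-factoring transforms A → αβ₁ | αβ₂ into A → αA' and A' → β₁ | β₂
(α is the longest common prefix among the alternatives). Repeat until
no nonterminal has two alternatives with a common prefix.

Round 1: X has alternatives sharing prefix 'A'. Introduce X': X → A X'
  Add: X' → ε
  Add: X' → A *
  Add: X' → X b

No remaining common prefixes — done.

Resulting grammar:
X → A X'
X' → ε
X' → A *
X' → X b
X → * b
A → b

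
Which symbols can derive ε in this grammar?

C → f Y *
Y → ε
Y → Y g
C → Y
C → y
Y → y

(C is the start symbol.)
{ 'C', 'Y' }

A non-terminal is nullable if it can derive ε (the empty string): either it has an ε-production, or it has a production whose right-hand side consists entirely of nullable non-terminals.

ε-productions: Y → ε
So Y is immediately nullable.
C → Y: every symbol on the right is nullable, so C is nullable too.
Every non-terminal is now nullable.
Nullable = { 'C', 'Y' }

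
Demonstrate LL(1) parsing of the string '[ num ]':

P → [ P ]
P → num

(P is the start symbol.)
Stack is shown with the top on the left.

Stack    Input      Action
--------------------------
P $      [ num ] $  output P → [ P ]
[ P ] $  [ num ] $  match '['
P ] $    num ] $    output P → num
num ] $  num ] $    match 'num'
] $      ] $        match ']'
$        $          accept

The string is accepted.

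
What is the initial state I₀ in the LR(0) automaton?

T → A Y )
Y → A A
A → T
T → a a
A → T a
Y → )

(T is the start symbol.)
First, augment the grammar with T' → T
I₀ = CLOSURE({ [T' → . T] }):
  [T' → . T] has the dot before T: add [T → . A Y )], [T → . a a]
  [T → . A Y )] has the dot before A: add [A → . T], [A → . T a]
No further items can be added.

I₀ = { [A → . T a], [A → . T], [T → . A Y )], [T → . a a], [T' → . T] }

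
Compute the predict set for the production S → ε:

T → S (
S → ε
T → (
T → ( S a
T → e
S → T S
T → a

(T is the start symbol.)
{ '(', 'a' }

PREDICT(S → ε) = (FIRST(RHS) \ {ε}) ∪ (FOLLOW(S) if ε ∈ FIRST(RHS), i.e. RHS ⇒* ε)
The right-hand side is ε (FIRST(ε) = { ε }), so the predict set is FOLLOW(S) = { '(', 'a' }
PREDICT(S → ε) = { '(', 'a' }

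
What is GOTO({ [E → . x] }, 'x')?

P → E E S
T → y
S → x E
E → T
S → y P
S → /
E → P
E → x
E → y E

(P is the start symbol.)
{ [E → x .] }

GOTO(I, 'x') = CLOSURE({ [A → αX.β] : [A → α.Xβ] ∈ I, X = 'x' })

Items with dot before 'x', with the dot advanced:
  [E → . x] → [E → x .]
Closure adds nothing (no advanced item has the dot before a non-terminal).

GOTO = { [E → x .] }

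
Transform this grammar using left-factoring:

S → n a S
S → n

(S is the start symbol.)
S → n S'
S' → a S
S' → ε

Left-factoring transforms A → αβ₁ | αβ₂ into A → αA' and A' → β₁ | β₂
(α is the longest common prefix among the alternatives). Repeat until
no nonterminal has two alternatives with a common prefix.

Round 1: S has alternatives sharing prefix 'n'. Introduce S': S → n S'
  Add: S' → a S
  Add: S' → ε

No remaining common prefixes — done.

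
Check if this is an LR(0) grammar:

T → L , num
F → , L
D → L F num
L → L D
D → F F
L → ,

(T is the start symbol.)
No. Shift-reduce conflict between [L → , .] and [L → . ,]

A grammar is LR(0) if no state in the canonical LR(0) collection has:
  - both a shift item (dot before a terminal) and a complete item (shift-reduce conflict), or
  - two or more complete items (reduce-reduce conflict; the accept item [T' → T .] counts as a complete item here).

Augment with T' → T and build the canonical LR(0) collection (I0 = CLOSURE({[T' → . T]}), then GOTO on every symbol after a dot until no new states appear). It has 15 states:
  I0: { [L → . ,], [L → . L D], [T → . L , num], [T' → . T] }  — shift
  I1: { [L → , .] }  — reduce
  I2: { [D → . F F], [D → . L F num], [F → . , L], [L → . ,], [L → . L D], [L → L . D], [T → L . , num] }  — shift
  I3: { [T' → T .] }  — accept
  I4: { [F → , . L], [L → , .], [L → . ,], [L → . L D], [T → L , . num] }  — shift, reduce
  I5: { [L → L D .] }  — reduce
  I6: { [D → F . F], [F → . , L] }  — shift
  I7: { [D → . F F], [D → . L F num], [D → L . F num], [F → . , L], [L → . ,], [L → . L D], [L → L . D] }  — shift
  I8: { [F → , . L], [L → , .], [L → . ,], [L → . L D] }  — shift, reduce
  I9: { [D → F . F], [D → L F . num], [F → . , L] }  — shift
  I10: { [F → , . L], [L → . ,], [L → . L D] }  — shift
  I11: { [D → F F .] }  — reduce
  I12: { [D → L F num .] }  — reduce
  I13: { [D → . F F], [D → . L F num], [F → , L .], [F → . , L], [L → . ,], [L → . L D], [L → L . D] }  — shift, reduce
  I14: { [T → L , num .] }  — reduce

Conflict in state I4:
  Shift-reduce conflict between [L → , .] and [L → . ,]
So the grammar is NOT LR(0).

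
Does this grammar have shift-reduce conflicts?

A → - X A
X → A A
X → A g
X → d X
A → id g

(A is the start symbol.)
No shift-reduce conflicts

A shift-reduce conflict occurs when an LR(0) state has both:
  - a complete (reduce) item [A → α .] (dot at the end), and
  - a shift item [B → β . c γ] (dot before a terminal).

Augment with A' → A and build the canonical LR(0) collection (I0 = CLOSURE({[A' → . A]}), then GOTO on every symbol after a dot until no new states appear). It has 12 states:
  I0: { [A → . - X A], [A → . id g], [A' → . A] }  — shift
  I1: { [A → - . X A], [A → . - X A], [A → . id g], [X → . A A], [X → . A g], [X → . d X] }  — shift
  I2: { [A' → A .] }  — accept
  I3: { [A → id . g] }  — shift
  I4: { [A → id g .] }  — reduce
  I5: { [A → . - X A], [A → . id g], [X → A . A], [X → A . g] }  — shift
  I6: { [A → - X . A], [A → . - X A], [A → . id g] }  — shift
  I7: { [A → . - X A], [A → . id g], [X → . A A], [X → . A g], [X → . d X], [X → d . X] }  — shift
  I8: { [X → d X .] }  — reduce
  I9: { [A → - X A .] }  — reduce
  I10: { [X → A A .] }  — reduce
  I11: { [X → A g .] }  — reduce

No state contains both a complete item and a shift item.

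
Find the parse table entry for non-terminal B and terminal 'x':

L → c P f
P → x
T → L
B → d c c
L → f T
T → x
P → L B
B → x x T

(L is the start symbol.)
B → x x T

To find M[B, 'x'], we find productions for B where 'x' is in the predict set (PREDICT(N → α) = (FIRST(α) \ {ε}) ∪ (FOLLOW(N) if α ⇒* ε)).

B → d c c: PREDICT = { 'd' }
B → x x T: PREDICT = { 'x' }
  'x' is in predict set, so this production goes in M[B, 'x']

M[B, 'x'] = B → x x T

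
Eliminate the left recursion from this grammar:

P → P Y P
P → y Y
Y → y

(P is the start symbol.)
P → y Y P'
P' → Y P P'
P' → ε
Y → y

P is directly left-recursive. The standard transformation for
  A → A α₁ | ... | A α_m | β₁ | ... | β_n
is
  A  → β₁ A' | ... | β_n A'
  A' → α₁ A' | ... | α_m A' | ε

P → y Y becomes P → y Y P'
P → P Y P becomes P' → Y P P'
Add P' → ε

Productions for other non-terminals are unchanged:
  Y → y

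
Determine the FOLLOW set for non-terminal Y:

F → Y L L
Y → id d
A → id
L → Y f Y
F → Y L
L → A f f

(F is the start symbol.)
To compute FOLLOW(Y), find every occurrence of Y on a right-hand side N → α Y β: add FIRST(β) \ {ε}, and if β is empty or nullable also add FOLLOW(N). Iterate to a fixed point.

In F → Y L L: Y is followed by L L, add FIRST(L L) \ {ε} = { 'id' }
In L → Y f Y: Y is followed by f Y, add FIRST(f Y) \ {ε} = { 'f' }
In L → Y f Y: Y is at the end, add FOLLOW(L)
In F → Y L: Y is followed by L, add FIRST(L) \ {ε} = { 'id' }

The FOLLOW sets referred to above (computed the same way, to a fixed point):
  FOLLOW(L) = { $, 'id' }

Taking the union: FOLLOW(Y) = { $, 'f', 'id' }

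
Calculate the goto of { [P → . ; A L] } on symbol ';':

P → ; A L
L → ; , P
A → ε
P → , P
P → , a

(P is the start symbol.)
GOTO(I, ';') = CLOSURE({ [A → αX.β] : [A → α.Xβ] ∈ I, X = ';' })

Items with dot before ';', with the dot advanced:
  [P → . ; A L] → [P → ; . A L]
Closure of the advanced items:
  [P → ; . A L] has the dot before A: add [A → .]

GOTO = { [A → .], [P → ; . A L] }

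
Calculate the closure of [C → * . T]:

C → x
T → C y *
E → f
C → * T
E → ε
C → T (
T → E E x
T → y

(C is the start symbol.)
To compute CLOSURE, for each item [A → α.Bβ] where B is a non-terminal, add [B → .γ] for all productions B → γ; repeat for the newly added items until nothing changes.

Start with: [C → * . T]
  [C → * . T] has the dot before T: add [T → . C y *], [T → . E E x], [T → . y]
  [T → . C y *] has the dot before C: add [C → . x], [C → . * T], [C → . T (]
  [T → . E E x] has the dot before E: add [E → . f], [E → .]
No further items can be added.

CLOSURE = { [C → * . T], [C → . * T], [C → . T (], [C → . x], [E → . f], [E → .], [T → . C y *], [T → . E E x], [T → . y] }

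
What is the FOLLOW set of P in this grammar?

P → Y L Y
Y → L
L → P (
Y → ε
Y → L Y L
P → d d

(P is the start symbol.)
{ $, '(' }

To compute FOLLOW(P), find every occurrence of P on a right-hand side N → α P β: add FIRST(β) \ {ε}, and if β is empty or nullable also add FOLLOW(N). Iterate to a fixed point.

P is the start symbol, so $ ∈ FOLLOW(P).
In L → P (: P is followed by '(', add FIRST('(') \ {ε} = { '(' }

Taking the union: FOLLOW(P) = { $, '(' }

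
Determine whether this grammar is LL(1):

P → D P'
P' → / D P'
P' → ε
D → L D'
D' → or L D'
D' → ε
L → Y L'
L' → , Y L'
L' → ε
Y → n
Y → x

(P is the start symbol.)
Relevant sets:
  FOLLOW(P') = { $ }
  FOLLOW(D') = { $, '/' }
  FOLLOW(L') = { $, '/', 'or' }

For P':
  PREDICT(P' → '/' D P') = { '/' }
  PREDICT(P' → ε) = { $ }
For D':
  PREDICT(D' → or L D') = { 'or' }
  PREDICT(D' → ε) = { $, '/' }
For L':
  PREDICT(L' → ',' Y L') = { ',' }
  PREDICT(L' → ε) = { $, '/', 'or' }
For Y:
  PREDICT(Y → n) = { 'n' }
  PREDICT(Y → x) = { 'x' }
P, D, L have a single production, so nothing to check there.

All predict sets are disjoint. The grammar IS LL(1).

Answer: Yes, the grammar is LL(1).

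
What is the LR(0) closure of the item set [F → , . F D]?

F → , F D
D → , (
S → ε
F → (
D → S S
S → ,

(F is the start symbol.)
To compute CLOSURE, for each item [A → α.Bβ] where B is a non-terminal, add [B → .γ] for all productions B → γ; repeat for the newly added items until nothing changes.

Start with: [F → , . F D]
  [F → , . F D] has the dot before F: add [F → . , F D], [F → . (]
No further items can be added.

CLOSURE = { [F → , . F D], [F → . (], [F → . , F D] }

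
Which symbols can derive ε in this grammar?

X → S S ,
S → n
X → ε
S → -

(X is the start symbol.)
ε-productions: X → ε
So X is immediately nullable.
No further non-terminal can be added: every production for the remaining non-terminals contains a terminal or a non-nullable non-terminal.
Nullable = { 'X' }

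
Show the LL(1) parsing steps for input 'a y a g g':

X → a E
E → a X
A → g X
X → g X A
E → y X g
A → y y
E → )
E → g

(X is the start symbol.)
Stack is shown with the top on the left.

Stack    Input        Action
----------------------------
X $      a y a g g $  output X → a E
a E $    a y a g g $  match 'a'
E $      y a g g $    output E → y X g
y X g $  y a g g $    match 'y'
X g $    a g g $      output X → a E
a E g $  a g g $      match 'a'
E g $    g g $        output E → g
g g $    g g $        match 'g'
g $      g $          match 'g'
$        $            accept

The string is accepted.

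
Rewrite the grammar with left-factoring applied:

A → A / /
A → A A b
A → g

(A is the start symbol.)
Left-factoring transforms A → αβ₁ | αβ₂ into A → αA' and A' → β₁ | β₂
(α is the longest common prefix among the alternatives). Repeat until
no nonterminal has two alternatives with a common prefix.

Round 1: A has alternatives sharing prefix 'A'. Introduce A': A → A A'
  Add: A' → / /
  Add: A' → A b

No remaining common prefixes — done.

Resulting grammar:
A → A A'
A' → / /
A' → A b
A → g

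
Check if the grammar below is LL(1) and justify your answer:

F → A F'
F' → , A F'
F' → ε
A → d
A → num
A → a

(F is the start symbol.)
Relevant sets:
  FOLLOW(F') = { $ }

For F':
  PREDICT(F' → ',' A F') = { ',' }
  PREDICT(F' → ε) = { $ }
For A:
  PREDICT(A → d) = { 'd' }
  PREDICT(A → num) = { 'num' }
  PREDICT(A → a) = { 'a' }
F has a single production, so nothing to check there.

All predict sets are disjoint. The grammar IS LL(1).

Answer: Yes, the grammar is LL(1).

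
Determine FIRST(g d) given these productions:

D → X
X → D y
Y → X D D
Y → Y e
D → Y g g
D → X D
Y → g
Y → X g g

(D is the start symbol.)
To compute FIRST(g d), process the symbols left to right:
Symbol g is a terminal. Add 'g' and stop.
FIRST(g d) = { 'g' }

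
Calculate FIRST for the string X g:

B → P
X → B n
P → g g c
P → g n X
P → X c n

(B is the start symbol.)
FIRST sets of the non-terminals involved (from the grammar, by fixed-point iteration):
  FIRST(X) = { 'g' }

To compute FIRST(X g), process the symbols left to right:
Symbol X is a non-terminal. Add FIRST(X) \ {ε} = { 'g' }
X is not nullable (ε ∉ FIRST(X)), so stop here.
FIRST(X g) = { 'g' }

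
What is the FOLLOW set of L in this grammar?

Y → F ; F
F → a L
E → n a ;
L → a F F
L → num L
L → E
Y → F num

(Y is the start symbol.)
{ $, ';', 'a', 'num' }

In F → a L: L is at the end, add FOLLOW(F)
In L → num L: L is at the end; this adds FOLLOW(L) to itself — nothing new

The FOLLOW sets referred to above (computed the same way, to a fixed point):
  FOLLOW(F) = { $, ';', 'a', 'num' }

Taking the union: FOLLOW(L) = { $, ';', 'a', 'num' }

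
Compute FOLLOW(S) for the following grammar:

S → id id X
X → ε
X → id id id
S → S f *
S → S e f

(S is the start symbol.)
{ $, 'e', 'f' }

S is the start symbol, so $ ∈ FOLLOW(S).
In S → S f *: S is followed by f '*', add FIRST(f '*') \ {ε} = { 'f' }
In S → S e f: S is followed by e f, add FIRST(e f) \ {ε} = { 'e' }

Taking the union: FOLLOW(S) = { $, 'e', 'f' }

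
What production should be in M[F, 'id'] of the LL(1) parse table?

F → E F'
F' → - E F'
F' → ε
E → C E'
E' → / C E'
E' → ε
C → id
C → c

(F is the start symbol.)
F → E F'

To find M[F, 'id'], we find productions for F where 'id' is in the predict set (PREDICT(N → α) = (FIRST(α) \ {ε}) ∪ (FOLLOW(N) if α ⇒* ε)).

Relevant sets:
  FIRST(E) = { 'c', 'id' }

F → E F': PREDICT = { 'c', 'id' }
  'id' is in predict set, so this production goes in M[F, 'id']

M[F, 'id'] = F → E F'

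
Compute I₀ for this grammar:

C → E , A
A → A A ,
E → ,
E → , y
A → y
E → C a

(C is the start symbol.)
{ [C → . E , A], [C' → . C], [E → . , y], [E → . ,], [E → . C a] }

First, augment the grammar with C' → C
I₀ = CLOSURE({ [C' → . C] }):
  [C' → . C] has the dot before C: add [C → . E , A]
  [C → . E , A] has the dot before E: add [E → . ,], [E → . , y], [E → . C a]
No further items can be added.

I₀ = { [C → . E , A], [C' → . C], [E → . , y], [E → . ,], [E → . C a] }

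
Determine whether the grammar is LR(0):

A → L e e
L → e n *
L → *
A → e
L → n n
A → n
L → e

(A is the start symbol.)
A grammar is LR(0) if no state in the canonical LR(0) collection has:
  - both a shift item (dot before a terminal) and a complete item (shift-reduce conflict), or
  - two or more complete items (reduce-reduce conflict; the accept item [A' → A .] counts as a complete item here).

Augment with A' → A and build the canonical LR(0) collection (I0 = CLOSURE({[A' → . A]}), then GOTO on every symbol after a dot until no new states appear). It has 11 states:
  I0: { [A → . L e e], [A → . e], [A → . n], [A' → . A], [L → . *], [L → . e n *], [L → . e], [L → . n n] }  — shift
  I1: { [L → * .] }  — reduce
  I2: { [A' → A .] }  — accept
  I3: { [A → L . e e] }  — shift
  I4: { [A → e .], [L → e . n *], [L → e .] }  — shift, 2 reduces
  I5: { [A → n .], [L → n . n] }  — shift, reduce
  I6: { [L → n n .] }  — reduce
  I7: { [L → e n . *] }  — shift
  I8: { [L → e n * .] }  — reduce
  I9: { [A → L e . e] }  — shift
  I10: { [A → L e e .] }  — reduce

Conflict in state I4:
  Shift-reduce conflict between [A → e .] and [L → e . n *]
So the grammar is NOT LR(0).

Answer: No. Shift-reduce conflict between [A → e .] and [L → e . n *]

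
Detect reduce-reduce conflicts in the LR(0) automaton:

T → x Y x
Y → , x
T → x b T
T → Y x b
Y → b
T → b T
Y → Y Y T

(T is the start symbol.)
Yes — I15: [T → Y x b .] vs [Y → b .]

A reduce-reduce conflict occurs when an LR(0) state has two complete items [A → α .] and [B → β .] — both call for a reduction, and with no lookahead the parser cannot choose between them.

Augment with T' → T and build the canonical LR(0) collection (I0 = CLOSURE({[T' → . T]}), then GOTO on every symbol after a dot until no new states appear). It has 20 states:
  I0: { [T → . Y x b], [T → . b T], [T → . x Y x], [T → . x b T], [T' → . T], [Y → . , x], [Y → . Y Y T], [Y → . b] }  — shift
  I1: { [Y → , . x] }  — shift
  I2: { [T' → T .] }  — accept
  I3: { [T → Y . x b], [Y → . , x], [Y → . Y Y T], [Y → . b], [Y → Y . Y T] }  — shift
  I4: { [T → . Y x b], [T → . b T], [T → . x Y x], [T → . x b T], [T → b . T], [Y → . , x], [Y → . Y Y T], [Y → . b], [Y → b .] }  — shift, reduce
  I5: { [T → x . Y x], [T → x . b T], [Y → . , x], [Y → . Y Y T], [Y → . b] }  — shift
  I6: { [T → x Y . x], [Y → . , x], [Y → . Y Y T], [Y → . b], [Y → Y . Y T] }  — shift
  I7: { [T → . Y x b], [T → . b T], [T → . x Y x], [T → . x b T], [T → x b . T], [Y → . , x], [Y → . Y Y T], [Y → . b], [Y → b .] }  — shift, reduce
  I8: { [T → x b T .] }  — reduce
  I9: { [T → . Y x b], [T → . b T], [T → . x Y x], [T → . x b T], [Y → . , x], [Y → . Y Y T], [Y → . b], [Y → Y . Y T], [Y → Y Y . T] }  — shift
  I10: { [Y → b .] }  — reduce
  I11: { [T → x Y x .] }  — reduce
  I12: { [Y → Y Y T .] }  — reduce
  I13: { [T → . Y x b], [T → . b T], [T → . x Y x], [T → . x b T], [T → Y . x b], [Y → . , x], [Y → . Y Y T], [Y → . b], [Y → Y . Y T], [Y → Y Y . T] }  — shift
  I14: { [T → Y x . b], [T → x . Y x], [T → x . b T], [Y → . , x], [Y → . Y Y T], [Y → . b] }  — shift
  I15: { [T → . Y x b], [T → . b T], [T → . x Y x], [T → . x b T], [T → Y x b .], [T → x b . T], [Y → . , x], [Y → . Y Y T], [Y → . b], [Y → b .] }  — shift, 2 reduces
  I16: { [T → b T .] }  — reduce
  I17: { [T → Y x . b] }  — shift
  I18: { [T → Y x b .] }  — reduce
  I19: { [Y → , x .] }  — reduce

I15 contains complete items [T → Y x b .], [Y → b .] — reduce-reduce conflict.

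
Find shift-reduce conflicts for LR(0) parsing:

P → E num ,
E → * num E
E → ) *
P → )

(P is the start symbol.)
A shift-reduce conflict occurs when an LR(0) state has both:
  - a complete (reduce) item [A → α .] (dot at the end), and
  - a shift item [B → β . c γ] (dot before a terminal).

Augment with P' → P and build the canonical LR(0) collection (I0 = CLOSURE({[P' → . P]}), then GOTO on every symbol after a dot until no new states appear). It has 11 states:
  I0: { [E → . ) *], [E → . * num E], [P → . )], [P → . E num ,], [P' → . P] }  — shift
  I1: { [E → ) . *], [P → ) .] }  — shift, reduce
  I2: { [E → * . num E] }  — shift
  I3: { [P → E . num ,] }  — shift
  I4: { [P' → P .] }  — accept
  I5: { [P → E num . ,] }  — shift
  I6: { [P → E num , .] }  — reduce
  I7: { [E → * num . E], [E → . ) *], [E → . * num E] }  — shift
  I8: { [E → ) . *] }  — shift
  I9: { [E → * num E .] }  — reduce
  I10: { [E → ) * .] }  — reduce

I1 contains reduce item [P → ) .] and shift item [E → ) . *] — shift-reduce conflict.

Answer: Yes — I1: [P → ) .] vs [E → ) . *]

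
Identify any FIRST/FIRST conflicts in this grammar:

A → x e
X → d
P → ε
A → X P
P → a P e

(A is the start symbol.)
No FIRST/FIRST conflicts.

A FIRST/FIRST conflict occurs when two productions N → α and N → β for the same non-terminal have FIRST(α) ∩ FIRST(β) ≠ ∅ (with ε ∈ FIRST of a nullable right-hand side, so two nullable alternatives also conflict).

FIRST sets of the non-terminals at (or reachable through a nullable prefix from) the front of some alternative:
  FIRST(X) = { 'd' }

Productions for A:
  A → x e: FIRST = { 'x' }
  A → X P: FIRST = { 'd' }
Productions for P:
  P → ε: FIRST = { ε }
  P → a P e: FIRST = { 'a' }
X has only one production, so no FIRST/FIRST conflict is possible there.

All alternatives of each non-terminal have pairwise disjoint FIRST sets.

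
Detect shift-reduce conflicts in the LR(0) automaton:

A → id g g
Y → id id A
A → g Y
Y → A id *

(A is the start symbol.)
Augment with A' → A and build the canonical LR(0) collection (I0 = CLOSURE({[A' → . A]}), then GOTO on every symbol after a dot until no new states appear). It has 13 states:
  I0: { [A → . g Y], [A → . id g g], [A' → . A] }  — shift
  I1: { [A' → A .] }  — accept
  I2: { [A → . g Y], [A → . id g g], [A → g . Y], [Y → . A id *], [Y → . id id A] }  — shift
  I3: { [A → id . g g] }  — shift
  I4: { [A → id g . g] }  — shift
  I5: { [A → id g g .] }  — reduce
  I6: { [Y → A . id *] }  — shift
  I7: { [A → g Y .] }  — reduce
  I8: { [A → id . g g], [Y → id . id A] }  — shift
  I9: { [A → . g Y], [A → . id g g], [Y → id id . A] }  — shift
  I10: { [Y → id id A .] }  — reduce
  I11: { [Y → A id . *] }  — shift
  I12: { [Y → A id * .] }  — reduce

No state contains both a complete item and a shift item.

Answer: No shift-reduce conflicts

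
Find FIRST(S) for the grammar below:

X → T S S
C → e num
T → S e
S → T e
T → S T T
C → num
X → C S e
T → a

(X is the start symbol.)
To compute FIRST(S), examine every production with S on the left-hand side, reading each right-hand side left to right until a non-nullable symbol is reached.

FIRST sets of the other non-terminals involved (by the same procedure, iterated to a fixed point):
  FIRST(T) = { 'a' }

From S → T e:
  - T is a non-terminal: add FIRST(T) \ {ε} = { 'a' }
    T is not nullable, so stop

Collecting: FIRST(S) = { 'a' }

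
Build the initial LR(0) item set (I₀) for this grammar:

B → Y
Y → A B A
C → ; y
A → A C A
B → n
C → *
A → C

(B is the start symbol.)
First, augment the grammar with B' → B
I₀ = CLOSURE({ [B' → . B] }):
  [B' → . B] has the dot before B: add [B → . Y], [B → . n]
  [B → . Y] has the dot before Y: add [Y → . A B A]
  [Y → . A B A] has the dot before A: add [A → . A C A], [A → . C]
  [A → . C] has the dot before C: add [C → . ; y], [C → . *]
No further items can be added.

I₀ = { [A → . A C A], [A → . C], [B → . Y], [B → . n], [B' → . B], [C → . *], [C → . ; y], [Y → . A B A] }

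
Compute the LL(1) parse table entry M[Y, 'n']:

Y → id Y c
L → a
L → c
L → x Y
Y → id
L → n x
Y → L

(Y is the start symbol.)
To find M[Y, 'n'], we find productions for Y where 'n' is in the predict set (PREDICT(N → α) = (FIRST(α) \ {ε}) ∪ (FOLLOW(N) if α ⇒* ε)).

Relevant sets:
  FIRST(L) = { 'a', 'c', 'n', 'x' }

Y → id Y c: PREDICT = { 'id' }
Y → id: PREDICT = { 'id' }
Y → L: PREDICT = { 'a', 'c', 'n', 'x' }
  'n' is in predict set, so this production goes in M[Y, 'n']

M[Y, 'n'] = Y → L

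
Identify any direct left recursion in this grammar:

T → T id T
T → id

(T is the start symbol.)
T → T id T: LEFT RECURSIVE (starts with T)
T → id: starts with id

The grammar has direct left recursion on: T.

Answer: Yes, T is left-recursive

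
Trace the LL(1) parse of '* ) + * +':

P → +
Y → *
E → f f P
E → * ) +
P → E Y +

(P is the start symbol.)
LL(1) parsing maintains a stack (initially the start symbol over $) and the input. At each step: if the stack top is a terminal, match it against the current input token; if it is a non-terminal N, replace it with the RHS of M[N, lookahead] (the unique production whose predict set contains the lookahead).

Stack is shown with the top on the left.

Stack        Input        Action
--------------------------------
P $          * ) + * + $  output P → E Y +
E Y + $      * ) + * + $  output E → * ) +
* ) + Y + $  * ) + * + $  match '*'
) + Y + $    ) + * + $    match ')'
+ Y + $      + * + $      match '+'
Y + $        * + $        output Y → *
* + $        * + $        match '*'
+ $          + $          match '+'
$            $            accept

The string is accepted.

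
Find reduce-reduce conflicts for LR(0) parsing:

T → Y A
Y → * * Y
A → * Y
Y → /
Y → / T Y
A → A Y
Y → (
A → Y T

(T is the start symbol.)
No reduce-reduce conflicts

A reduce-reduce conflict occurs when an LR(0) state has two complete items [A → α .] and [B → β .] — both call for a reduction, and with no lookahead the parser cannot choose between them.

Augment with T' → T and build the canonical LR(0) collection (I0 = CLOSURE({[T' → . T]}), then GOTO on every symbol after a dot until no new states appear). It has 17 states:
  I0: { [T → . Y A], [T' → . T], [Y → . (], [Y → . * * Y], [Y → . / T Y], [Y → . /] }  — shift
  I1: { [Y → ( .] }  — reduce
  I2: { [Y → * . * Y] }  — shift
  I3: { [T → . Y A], [Y → . (], [Y → . * * Y], [Y → . / T Y], [Y → . /], [Y → / . T Y], [Y → / .] }  — shift, reduce
  I4: { [T' → T .] }  — accept
  I5: { [A → . * Y], [A → . A Y], [A → . Y T], [T → Y . A], [Y → . (], [Y → . * * Y], [Y → . / T Y], [Y → . /] }  — shift
  I6: { [A → * . Y], [Y → * . * Y], [Y → . (], [Y → . * * Y], [Y → . / T Y], [Y → . /] }  — shift
  I7: { [A → A . Y], [T → Y A .], [Y → . (], [Y → . * * Y], [Y → . / T Y], [Y → . /] }  — shift, reduce
  I8: { [A → Y . T], [T → . Y A], [Y → . (], [Y → . * * Y], [Y → . / T Y], [Y → . /] }  — shift
  I9: { [A → Y T .] }  — reduce
  I10: { [A → A Y .] }  — reduce
  I11: { [Y → * * . Y], [Y → * . * Y], [Y → . (], [Y → . * * Y], [Y → . / T Y], [Y → . /] }  — shift
  I12: { [A → * Y .] }  — reduce
  I13: { [Y → * * Y .] }  — reduce
  I14: { [Y → . (], [Y → . * * Y], [Y → . / T Y], [Y → . /], [Y → / T . Y] }  — shift
  I15: { [Y → / T Y .] }  — reduce
  I16: { [Y → * * . Y], [Y → . (], [Y → . * * Y], [Y → . / T Y], [Y → . /] }  — shift

No state contains more than one complete item.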